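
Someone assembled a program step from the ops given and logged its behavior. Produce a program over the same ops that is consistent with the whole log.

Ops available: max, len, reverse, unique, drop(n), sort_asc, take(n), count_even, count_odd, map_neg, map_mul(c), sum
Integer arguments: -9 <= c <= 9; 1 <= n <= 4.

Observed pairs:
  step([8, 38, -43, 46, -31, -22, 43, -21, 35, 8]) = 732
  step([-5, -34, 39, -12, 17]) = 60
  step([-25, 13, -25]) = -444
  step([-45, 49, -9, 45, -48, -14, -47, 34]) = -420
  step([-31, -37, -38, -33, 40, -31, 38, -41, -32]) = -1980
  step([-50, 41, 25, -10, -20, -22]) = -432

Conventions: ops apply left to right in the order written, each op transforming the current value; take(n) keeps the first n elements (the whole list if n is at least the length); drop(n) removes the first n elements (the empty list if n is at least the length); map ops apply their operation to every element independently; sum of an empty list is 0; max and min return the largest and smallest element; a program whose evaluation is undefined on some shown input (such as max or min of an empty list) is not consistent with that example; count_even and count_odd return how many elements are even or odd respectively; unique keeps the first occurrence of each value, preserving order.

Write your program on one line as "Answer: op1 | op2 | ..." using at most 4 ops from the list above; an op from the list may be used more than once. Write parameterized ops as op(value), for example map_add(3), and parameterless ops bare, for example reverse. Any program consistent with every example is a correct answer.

map_mul(4) | map_mul(3) | sum

Check, running the answer program on each example:
  [8, 38, -43, 46, -31, -22, 43, -21, 35, 8] -> [32, 152, -172, 184, -124, -88, 172, -84, 140, 32] -> [96, 456, -516, 552, -372, -264, 516, -252, 420, 96] -> 732
  [-5, -34, 39, -12, 17] -> [-20, -136, 156, -48, 68] -> [-60, -408, 468, -144, 204] -> 60
  [-25, 13, -25] -> [-100, 52, -100] -> [-300, 156, -300] -> -444
  [-45, 49, -9, 45, -48, -14, -47, 34] -> [-180, 196, -36, 180, -192, -56, -188, 136] -> [-540, 588, -108, 540, -576, -168, -564, 408] -> -420
  [-31, -37, -38, -33, 40, -31, 38, -41, -32] -> [-124, -148, -152, -132, 160, -124, 152, -164, -128] -> [-372, -444, -456, -396, 480, -372, 456, -492, -384] -> -1980
  [-50, 41, 25, -10, -20, -22] -> [-200, 164, 100, -40, -80, -88] -> [-600, 492, 300, -120, -240, -264] -> -432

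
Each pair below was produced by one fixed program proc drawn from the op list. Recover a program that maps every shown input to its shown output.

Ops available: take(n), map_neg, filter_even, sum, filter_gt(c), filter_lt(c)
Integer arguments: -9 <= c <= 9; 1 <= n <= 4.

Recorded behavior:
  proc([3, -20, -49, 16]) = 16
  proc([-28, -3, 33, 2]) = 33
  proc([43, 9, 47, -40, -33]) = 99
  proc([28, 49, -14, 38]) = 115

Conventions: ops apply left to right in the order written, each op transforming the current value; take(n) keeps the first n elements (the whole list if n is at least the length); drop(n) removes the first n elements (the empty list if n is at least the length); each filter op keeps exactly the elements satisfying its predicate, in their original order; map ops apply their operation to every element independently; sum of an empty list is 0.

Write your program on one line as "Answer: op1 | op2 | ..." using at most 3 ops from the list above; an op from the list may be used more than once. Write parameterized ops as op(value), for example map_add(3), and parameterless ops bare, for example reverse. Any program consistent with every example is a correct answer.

filter_gt(3) | sum

Check, running the answer program on each example:
  [3, -20, -49, 16] -> [16] -> 16
  [-28, -3, 33, 2] -> [33] -> 33
  [43, 9, 47, -40, -33] -> [43, 9, 47] -> 99
  [28, 49, -14, 38] -> [28, 49, 38] -> 115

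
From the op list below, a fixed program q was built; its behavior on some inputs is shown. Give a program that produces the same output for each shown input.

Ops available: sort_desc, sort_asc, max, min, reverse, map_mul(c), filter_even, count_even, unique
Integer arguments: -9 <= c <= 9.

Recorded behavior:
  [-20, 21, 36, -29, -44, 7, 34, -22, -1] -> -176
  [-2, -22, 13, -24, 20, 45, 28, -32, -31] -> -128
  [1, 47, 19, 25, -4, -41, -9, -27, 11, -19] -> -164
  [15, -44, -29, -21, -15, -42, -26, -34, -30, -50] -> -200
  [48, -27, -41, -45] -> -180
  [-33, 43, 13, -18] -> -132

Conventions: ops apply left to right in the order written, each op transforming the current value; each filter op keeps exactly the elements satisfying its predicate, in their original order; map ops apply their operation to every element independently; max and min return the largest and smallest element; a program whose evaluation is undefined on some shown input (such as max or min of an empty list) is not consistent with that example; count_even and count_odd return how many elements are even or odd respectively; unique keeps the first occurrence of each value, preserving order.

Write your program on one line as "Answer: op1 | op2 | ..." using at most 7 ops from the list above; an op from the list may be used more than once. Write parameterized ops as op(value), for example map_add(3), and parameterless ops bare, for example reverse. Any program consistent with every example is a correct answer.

reverse | map_mul(4) | reverse | sort_desc | reverse | min

Check, running the answer program on each example:
  [-20, 21, 36, -29, -44, 7, 34, -22, -1] -> [-1, -22, 34, 7, -44, -29, 36, 21, -20] -> [-4, -88, 136, 28, -176, -116, 144, 84, -80] -> [-80, 84, 144, -116, -176, 28, 136, -88, -4] -> [144, 136, 84, 28, -4, -80, -88, -116, -176] -> [-176, -116, -88, -80, -4, 28, 84, 136, 144] -> -176
  [-2, -22, 13, -24, 20, 45, 28, -32, -31] -> [-31, -32, 28, 45, 20, -24, 13, -22, -2] -> [-124, -128, 112, 180, 80, -96, 52, -88, -8] -> [-8, -88, 52, -96, 80, 180, 112, -128, -124] -> [180, 112, 80, 52, -8, -88, -96, -124, -128] -> [-128, -124, -96, -88, -8, 52, 80, 112, 180] -> -128
  [1, 47, 19, 25, -4, -41, -9, -27, 11, -19] -> [-19, 11, -27, -9, -41, -4, 25, 19, 47, 1] -> [-76, 44, -108, -36, -164, -16, 100, 76, 188, 4] -> [4, 188, 76, 100, -16, -164, -36, -108, 44, -76] -> [188, 100, 76, 44, 4, -16, -36, -76, -108, -164] -> [-164, -108, -76, -36, -16, 4, 44, 76, 100, 188] -> -164
  [15, -44, -29, -21, -15, -42, -26, -34, -30, -50] -> [-50, -30, -34, -26, -42, -15, -21, -29, -44, 15] -> [-200, -120, -136, -104, -168, -60, -84, -116, -176, 60] -> [60, -176, -116, -84, -60, -168, -104, -136, -120, -200] -> [60, -60, -84, -104, -116, -120, -136, -168, -176, -200] -> [-200, -176, -168, -136, -120, -116, -104, -84, -60, 60] -> -200
  [48, -27, -41, -45] -> [-45, -41, -27, 48] -> [-180, -164, -108, 192] -> [192, -108, -164, -180] -> [192, -108, -164, -180] -> [-180, -164, -108, 192] -> -180
  [-33, 43, 13, -18] -> [-18, 13, 43, -33] -> [-72, 52, 172, -132] -> [-132, 172, 52, -72] -> [172, 52, -72, -132] -> [-132, -72, 52, 172] -> -132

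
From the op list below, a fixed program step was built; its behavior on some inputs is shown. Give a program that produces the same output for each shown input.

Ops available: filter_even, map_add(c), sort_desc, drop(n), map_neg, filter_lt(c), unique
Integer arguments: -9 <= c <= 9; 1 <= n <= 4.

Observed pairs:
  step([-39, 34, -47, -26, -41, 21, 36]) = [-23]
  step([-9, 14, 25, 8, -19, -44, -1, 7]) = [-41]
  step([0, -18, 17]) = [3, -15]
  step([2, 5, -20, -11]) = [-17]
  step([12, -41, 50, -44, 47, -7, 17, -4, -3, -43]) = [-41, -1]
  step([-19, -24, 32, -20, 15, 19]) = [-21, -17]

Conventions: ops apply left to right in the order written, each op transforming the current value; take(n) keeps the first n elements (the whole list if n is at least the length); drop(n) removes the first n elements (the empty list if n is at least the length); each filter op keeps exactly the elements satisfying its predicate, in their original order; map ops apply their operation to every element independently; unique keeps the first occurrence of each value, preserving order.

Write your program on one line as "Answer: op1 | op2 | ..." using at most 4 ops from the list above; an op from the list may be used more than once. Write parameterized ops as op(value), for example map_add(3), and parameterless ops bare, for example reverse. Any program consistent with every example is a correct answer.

filter_even | map_add(3) | filter_lt(9) | filter_lt(5)

Check, running the answer program on each example:
  [-39, 34, -47, -26, -41, 21, 36] -> [34, -26, 36] -> [37, -23, 39] -> [-23] -> [-23]
  [-9, 14, 25, 8, -19, -44, -1, 7] -> [14, 8, -44] -> [17, 11, -41] -> [-41] -> [-41]
  [0, -18, 17] -> [0, -18] -> [3, -15] -> [3, -15] -> [3, -15]
  [2, 5, -20, -11] -> [2, -20] -> [5, -17] -> [5, -17] -> [-17]
  [12, -41, 50, -44, 47, -7, 17, -4, -3, -43] -> [12, 50, -44, -4] -> [15, 53, -41, -1] -> [-41, -1] -> [-41, -1]
  [-19, -24, 32, -20, 15, 19] -> [-24, 32, -20] -> [-21, 35, -17] -> [-21, -17] -> [-21, -17]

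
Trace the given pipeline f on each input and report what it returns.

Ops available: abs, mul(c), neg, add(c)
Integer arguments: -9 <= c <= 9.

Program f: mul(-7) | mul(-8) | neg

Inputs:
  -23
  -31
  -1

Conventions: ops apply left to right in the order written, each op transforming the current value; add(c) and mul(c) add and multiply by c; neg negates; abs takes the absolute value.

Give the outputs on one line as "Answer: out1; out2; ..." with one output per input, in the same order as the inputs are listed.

1288; 1736; 56

Execution, op by op:
  -23 -> 161 -> -1288 -> 1288
  -31 -> 217 -> -1736 -> 1736
  -1 -> 7 -> -56 -> 56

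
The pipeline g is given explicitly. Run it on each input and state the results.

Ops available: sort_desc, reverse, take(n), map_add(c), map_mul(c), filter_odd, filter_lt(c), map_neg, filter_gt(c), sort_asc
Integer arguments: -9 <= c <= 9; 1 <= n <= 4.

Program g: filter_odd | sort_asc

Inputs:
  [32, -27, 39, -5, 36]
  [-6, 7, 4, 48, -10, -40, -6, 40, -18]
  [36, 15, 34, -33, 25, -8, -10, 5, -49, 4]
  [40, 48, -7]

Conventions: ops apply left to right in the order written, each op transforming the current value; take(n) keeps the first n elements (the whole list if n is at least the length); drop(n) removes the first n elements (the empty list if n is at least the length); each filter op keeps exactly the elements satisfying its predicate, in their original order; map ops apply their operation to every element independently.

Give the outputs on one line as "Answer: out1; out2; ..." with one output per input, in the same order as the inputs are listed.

[-27, -5, 39]; [7]; [-49, -33, 5, 15, 25]; [-7]

Execution, op by op:
  [32, -27, 39, -5, 36] -> [-27, 39, -5] -> [-27, -5, 39]
  [-6, 7, 4, 48, -10, -40, -6, 40, -18] -> [7] -> [7]
  [36, 15, 34, -33, 25, -8, -10, 5, -49, 4] -> [15, -33, 25, 5, -49] -> [-49, -33, 5, 15, 25]
  [40, 48, -7] -> [-7] -> [-7]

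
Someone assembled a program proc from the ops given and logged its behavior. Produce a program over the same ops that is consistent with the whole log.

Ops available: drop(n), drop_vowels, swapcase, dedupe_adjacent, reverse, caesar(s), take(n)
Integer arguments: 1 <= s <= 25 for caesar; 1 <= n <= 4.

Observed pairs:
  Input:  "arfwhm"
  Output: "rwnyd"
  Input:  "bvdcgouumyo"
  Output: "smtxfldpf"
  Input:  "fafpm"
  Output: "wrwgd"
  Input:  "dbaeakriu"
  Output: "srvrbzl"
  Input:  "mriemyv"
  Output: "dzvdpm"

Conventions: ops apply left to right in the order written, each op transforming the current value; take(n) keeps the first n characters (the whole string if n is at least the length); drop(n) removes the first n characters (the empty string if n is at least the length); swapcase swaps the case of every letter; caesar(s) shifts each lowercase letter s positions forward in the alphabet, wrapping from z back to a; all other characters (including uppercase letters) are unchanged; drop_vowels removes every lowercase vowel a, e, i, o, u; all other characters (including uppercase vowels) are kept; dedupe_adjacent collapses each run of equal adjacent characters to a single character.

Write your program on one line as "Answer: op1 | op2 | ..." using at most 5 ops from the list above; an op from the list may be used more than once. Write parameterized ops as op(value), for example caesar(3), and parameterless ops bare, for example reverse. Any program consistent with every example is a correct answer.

caesar(3) | caesar(14) | drop_vowels | dedupe_adjacent

Check, running the answer program on each example:
  "arfwhm" -> "duizkp" -> "riwnyd" -> "rwnyd" -> "rwnyd"
  "bvdcgouumyo" -> "eygfjrxxpbr" -> "smutxflldpf" -> "smtxflldpf" -> "smtxfldpf"
  "fafpm" -> "idisp" -> "wrwgd" -> "wrwgd" -> "wrwgd"
  "dbaeakriu" -> "gedhdnulx" -> "usrvrbizl" -> "srvrbzl" -> "srvrbzl"
  "mriemyv" -> "pulhpby" -> "dizvdpm" -> "dzvdpm" -> "dzvdpm"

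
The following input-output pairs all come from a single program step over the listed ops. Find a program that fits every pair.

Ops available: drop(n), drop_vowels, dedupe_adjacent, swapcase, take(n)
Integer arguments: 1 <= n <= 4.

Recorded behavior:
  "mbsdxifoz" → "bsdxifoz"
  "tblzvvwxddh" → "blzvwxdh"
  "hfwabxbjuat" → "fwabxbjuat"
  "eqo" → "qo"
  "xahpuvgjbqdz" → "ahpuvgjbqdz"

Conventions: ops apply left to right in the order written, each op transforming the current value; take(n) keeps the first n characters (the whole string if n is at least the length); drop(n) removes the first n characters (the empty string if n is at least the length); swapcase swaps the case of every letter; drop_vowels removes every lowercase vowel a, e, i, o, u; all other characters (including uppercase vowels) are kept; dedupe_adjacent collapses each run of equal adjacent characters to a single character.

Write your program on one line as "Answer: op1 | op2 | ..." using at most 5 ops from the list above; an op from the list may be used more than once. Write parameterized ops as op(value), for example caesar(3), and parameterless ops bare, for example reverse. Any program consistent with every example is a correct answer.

swapcase | dedupe_adjacent | swapcase | drop(1)

Check, running the answer program on each example:
  "mbsdxifoz" -> "MBSDXIFOZ" -> "MBSDXIFOZ" -> "mbsdxifoz" -> "bsdxifoz"
  "tblzvvwxddh" -> "TBLZVVWXDDH" -> "TBLZVWXDH" -> "tblzvwxdh" -> "blzvwxdh"
  "hfwabxbjuat" -> "HFWABXBJUAT" -> "HFWABXBJUAT" -> "hfwabxbjuat" -> "fwabxbjuat"
  "eqo" -> "EQO" -> "EQO" -> "eqo" -> "qo"
  "xahpuvgjbqdz" -> "XAHPUVGJBQDZ" -> "XAHPUVGJBQDZ" -> "xahpuvgjbqdz" -> "ahpuvgjbqdz"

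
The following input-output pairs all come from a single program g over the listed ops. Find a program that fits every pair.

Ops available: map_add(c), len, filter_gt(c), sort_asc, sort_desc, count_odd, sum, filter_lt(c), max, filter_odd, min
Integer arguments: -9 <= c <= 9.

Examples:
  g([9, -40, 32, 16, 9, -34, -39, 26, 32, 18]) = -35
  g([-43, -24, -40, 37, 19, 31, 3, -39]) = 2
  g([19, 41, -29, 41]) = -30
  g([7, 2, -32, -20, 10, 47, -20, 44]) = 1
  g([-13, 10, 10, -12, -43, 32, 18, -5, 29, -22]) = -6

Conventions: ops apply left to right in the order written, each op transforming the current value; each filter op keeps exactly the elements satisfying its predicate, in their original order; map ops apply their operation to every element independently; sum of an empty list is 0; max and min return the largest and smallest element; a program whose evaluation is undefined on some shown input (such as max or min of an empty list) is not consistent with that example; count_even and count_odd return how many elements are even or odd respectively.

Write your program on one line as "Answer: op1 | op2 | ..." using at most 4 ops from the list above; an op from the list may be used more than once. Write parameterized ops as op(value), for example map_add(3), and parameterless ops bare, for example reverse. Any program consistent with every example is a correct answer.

map_add(-1) | filter_lt(5) | max

Check, running the answer program on each example:
  [9, -40, 32, 16, 9, -34, -39, 26, 32, 18] -> [8, -41, 31, 15, 8, -35, -40, 25, 31, 17] -> [-41, -35, -40] -> -35
  [-43, -24, -40, 37, 19, 31, 3, -39] -> [-44, -25, -41, 36, 18, 30, 2, -40] -> [-44, -25, -41, 2, -40] -> 2
  [19, 41, -29, 41] -> [18, 40, -30, 40] -> [-30] -> -30
  [7, 2, -32, -20, 10, 47, -20, 44] -> [6, 1, -33, -21, 9, 46, -21, 43] -> [1, -33, -21, -21] -> 1
  [-13, 10, 10, -12, -43, 32, 18, -5, 29, -22] -> [-14, 9, 9, -13, -44, 31, 17, -6, 28, -23] -> [-14, -13, -44, -6, -23] -> -6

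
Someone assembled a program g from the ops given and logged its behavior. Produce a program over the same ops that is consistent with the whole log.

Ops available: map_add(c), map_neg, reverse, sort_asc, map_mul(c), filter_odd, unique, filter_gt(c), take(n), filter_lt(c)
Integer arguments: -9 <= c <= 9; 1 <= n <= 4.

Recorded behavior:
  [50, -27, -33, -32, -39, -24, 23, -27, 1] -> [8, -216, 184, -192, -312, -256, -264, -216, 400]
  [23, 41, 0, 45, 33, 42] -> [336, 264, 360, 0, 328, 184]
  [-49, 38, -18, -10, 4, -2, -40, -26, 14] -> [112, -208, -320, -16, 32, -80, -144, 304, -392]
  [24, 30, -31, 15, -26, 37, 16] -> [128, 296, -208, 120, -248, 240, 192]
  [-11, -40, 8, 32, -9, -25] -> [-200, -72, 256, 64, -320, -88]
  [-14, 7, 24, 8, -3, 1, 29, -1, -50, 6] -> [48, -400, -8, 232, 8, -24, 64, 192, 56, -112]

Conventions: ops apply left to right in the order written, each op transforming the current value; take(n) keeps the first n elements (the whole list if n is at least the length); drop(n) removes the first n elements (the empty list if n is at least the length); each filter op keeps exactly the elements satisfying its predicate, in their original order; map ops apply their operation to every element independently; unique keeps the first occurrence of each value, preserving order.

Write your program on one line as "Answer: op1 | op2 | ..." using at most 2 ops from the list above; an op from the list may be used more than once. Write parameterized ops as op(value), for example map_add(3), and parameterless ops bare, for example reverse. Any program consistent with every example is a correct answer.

reverse | map_mul(8)

Check, running the answer program on each example:
  [50, -27, -33, -32, -39, -24, 23, -27, 1] -> [1, -27, 23, -24, -39, -32, -33, -27, 50] -> [8, -216, 184, -192, -312, -256, -264, -216, 400]
  [23, 41, 0, 45, 33, 42] -> [42, 33, 45, 0, 41, 23] -> [336, 264, 360, 0, 328, 184]
  [-49, 38, -18, -10, 4, -2, -40, -26, 14] -> [14, -26, -40, -2, 4, -10, -18, 38, -49] -> [112, -208, -320, -16, 32, -80, -144, 304, -392]
  [24, 30, -31, 15, -26, 37, 16] -> [16, 37, -26, 15, -31, 30, 24] -> [128, 296, -208, 120, -248, 240, 192]
  [-11, -40, 8, 32, -9, -25] -> [-25, -9, 32, 8, -40, -11] -> [-200, -72, 256, 64, -320, -88]
  [-14, 7, 24, 8, -3, 1, 29, -1, -50, 6] -> [6, -50, -1, 29, 1, -3, 8, 24, 7, -14] -> [48, -400, -8, 232, 8, -24, 64, 192, 56, -112]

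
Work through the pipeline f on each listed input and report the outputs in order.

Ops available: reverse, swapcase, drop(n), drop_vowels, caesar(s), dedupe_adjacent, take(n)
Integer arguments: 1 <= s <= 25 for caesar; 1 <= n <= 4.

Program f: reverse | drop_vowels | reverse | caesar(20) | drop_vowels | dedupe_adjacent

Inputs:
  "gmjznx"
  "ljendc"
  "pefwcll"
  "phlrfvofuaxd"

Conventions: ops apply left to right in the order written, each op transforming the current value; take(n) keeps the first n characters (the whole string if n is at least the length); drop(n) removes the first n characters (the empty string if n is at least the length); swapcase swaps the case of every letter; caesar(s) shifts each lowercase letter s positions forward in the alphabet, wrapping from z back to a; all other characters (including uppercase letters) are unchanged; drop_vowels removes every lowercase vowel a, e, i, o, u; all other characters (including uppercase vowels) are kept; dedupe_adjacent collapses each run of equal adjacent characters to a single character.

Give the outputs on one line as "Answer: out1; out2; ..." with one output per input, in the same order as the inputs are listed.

"gdthr"; "fdhxw"; "jzqwf"; "jbflzpzrx"

Execution, op by op:
  "gmjznx" -> "xnzjmg" -> "xnzjmg" -> "gmjznx" -> "agdthr" -> "gdthr" -> "gdthr"
  "ljendc" -> "cdnejl" -> "cdnjl" -> "ljndc" -> "fdhxw" -> "fdhxw" -> "fdhxw"
  "pefwcll" -> "llcwfep" -> "llcwfp" -> "pfwcll" -> "jzqwff" -> "jzqwff" -> "jzqwf"
  "phlrfvofuaxd" -> "dxaufovfrlhp" -> "dxfvfrlhp" -> "phlrfvfxd" -> "jbflzpzrx" -> "jbflzpzrx" -> "jbflzpzrx"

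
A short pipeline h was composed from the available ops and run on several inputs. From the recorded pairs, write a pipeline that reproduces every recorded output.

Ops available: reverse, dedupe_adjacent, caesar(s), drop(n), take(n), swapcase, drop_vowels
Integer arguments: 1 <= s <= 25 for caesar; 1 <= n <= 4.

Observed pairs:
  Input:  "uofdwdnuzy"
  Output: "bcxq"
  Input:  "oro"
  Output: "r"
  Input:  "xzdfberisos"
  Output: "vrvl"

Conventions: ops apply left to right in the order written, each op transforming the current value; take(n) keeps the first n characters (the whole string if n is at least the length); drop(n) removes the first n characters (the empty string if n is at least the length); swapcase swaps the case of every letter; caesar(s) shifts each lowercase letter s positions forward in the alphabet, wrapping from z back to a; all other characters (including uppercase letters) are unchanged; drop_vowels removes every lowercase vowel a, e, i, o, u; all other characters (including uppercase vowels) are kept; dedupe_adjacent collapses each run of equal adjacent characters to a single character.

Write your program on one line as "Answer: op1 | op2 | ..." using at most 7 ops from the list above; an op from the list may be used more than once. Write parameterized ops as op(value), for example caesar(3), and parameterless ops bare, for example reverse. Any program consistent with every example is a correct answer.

drop(2) | reverse | take(4) | reverse | caesar(3) | reverse

Check, running the answer program on each example:
  "uofdwdnuzy" -> "fdwdnuzy" -> "yzundwdf" -> "yzun" -> "nuzy" -> "qxcb" -> "bcxq"
  "oro" -> "o" -> "o" -> "o" -> "o" -> "r" -> "r"
  "xzdfberisos" -> "dfberisos" -> "sosirebfd" -> "sosi" -> "isos" -> "lvrv" -> "vrvl"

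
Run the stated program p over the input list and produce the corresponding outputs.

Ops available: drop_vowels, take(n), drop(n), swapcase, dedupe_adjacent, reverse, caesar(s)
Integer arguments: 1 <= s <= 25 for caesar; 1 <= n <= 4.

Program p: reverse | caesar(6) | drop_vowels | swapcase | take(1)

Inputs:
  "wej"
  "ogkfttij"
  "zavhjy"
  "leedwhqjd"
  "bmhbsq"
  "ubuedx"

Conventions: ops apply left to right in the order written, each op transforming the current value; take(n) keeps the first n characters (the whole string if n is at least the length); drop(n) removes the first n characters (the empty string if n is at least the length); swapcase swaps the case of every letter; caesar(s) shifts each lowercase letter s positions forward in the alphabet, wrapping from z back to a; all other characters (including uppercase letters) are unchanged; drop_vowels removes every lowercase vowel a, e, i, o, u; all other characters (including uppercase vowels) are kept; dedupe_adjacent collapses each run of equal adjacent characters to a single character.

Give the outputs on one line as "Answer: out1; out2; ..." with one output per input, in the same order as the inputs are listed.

"P"; "P"; "P"; "J"; "W"; "D"

Execution, op by op:
  "wej" -> "jew" -> "pkc" -> "pkc" -> "PKC" -> "P"
  "ogkfttij" -> "jittfkgo" -> "pozzlqmu" -> "pzzlqm" -> "PZZLQM" -> "P"
  "zavhjy" -> "yjhvaz" -> "epnbgf" -> "pnbgf" -> "PNBGF" -> "P"
  "leedwhqjd" -> "djqhwdeel" -> "jpwncjkkr" -> "jpwncjkkr" -> "JPWNCJKKR" -> "J"
  "bmhbsq" -> "qsbhmb" -> "wyhnsh" -> "wyhnsh" -> "WYHNSH" -> "W"
  "ubuedx" -> "xdeubu" -> "djkaha" -> "djkh" -> "DJKH" -> "D"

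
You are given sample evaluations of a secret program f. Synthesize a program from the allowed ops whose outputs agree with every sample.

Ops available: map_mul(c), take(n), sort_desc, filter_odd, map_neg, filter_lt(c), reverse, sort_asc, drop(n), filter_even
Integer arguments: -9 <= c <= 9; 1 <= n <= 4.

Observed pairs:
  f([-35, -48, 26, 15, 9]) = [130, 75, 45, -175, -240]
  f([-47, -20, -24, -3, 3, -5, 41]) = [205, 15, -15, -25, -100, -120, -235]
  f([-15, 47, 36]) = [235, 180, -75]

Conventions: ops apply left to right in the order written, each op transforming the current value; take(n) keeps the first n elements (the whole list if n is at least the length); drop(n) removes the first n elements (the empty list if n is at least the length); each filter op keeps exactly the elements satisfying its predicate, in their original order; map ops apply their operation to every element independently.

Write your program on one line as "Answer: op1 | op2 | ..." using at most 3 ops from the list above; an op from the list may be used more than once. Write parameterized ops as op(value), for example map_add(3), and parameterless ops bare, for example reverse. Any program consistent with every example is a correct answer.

sort_desc | map_mul(5)

Check, running the answer program on each example:
  [-35, -48, 26, 15, 9] -> [26, 15, 9, -35, -48] -> [130, 75, 45, -175, -240]
  [-47, -20, -24, -3, 3, -5, 41] -> [41, 3, -3, -5, -20, -24, -47] -> [205, 15, -15, -25, -100, -120, -235]
  [-15, 47, 36] -> [47, 36, -15] -> [235, 180, -75]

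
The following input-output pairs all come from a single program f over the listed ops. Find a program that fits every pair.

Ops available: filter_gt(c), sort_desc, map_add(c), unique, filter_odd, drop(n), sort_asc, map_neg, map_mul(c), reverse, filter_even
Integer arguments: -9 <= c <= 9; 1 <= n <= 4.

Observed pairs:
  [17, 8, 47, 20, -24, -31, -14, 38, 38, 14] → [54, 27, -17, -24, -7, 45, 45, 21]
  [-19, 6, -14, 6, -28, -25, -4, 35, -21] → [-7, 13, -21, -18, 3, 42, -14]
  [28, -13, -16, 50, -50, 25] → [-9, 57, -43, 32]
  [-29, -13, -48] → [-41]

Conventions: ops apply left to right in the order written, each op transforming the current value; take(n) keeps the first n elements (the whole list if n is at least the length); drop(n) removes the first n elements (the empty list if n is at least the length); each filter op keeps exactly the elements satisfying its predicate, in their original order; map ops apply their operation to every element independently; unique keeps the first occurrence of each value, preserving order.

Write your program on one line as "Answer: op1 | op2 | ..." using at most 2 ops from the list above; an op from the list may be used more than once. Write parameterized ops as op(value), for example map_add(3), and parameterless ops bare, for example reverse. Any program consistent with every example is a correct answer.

map_add(7) | drop(2)

Check, running the answer program on each example:
  [17, 8, 47, 20, -24, -31, -14, 38, 38, 14] -> [24, 15, 54, 27, -17, -24, -7, 45, 45, 21] -> [54, 27, -17, -24, -7, 45, 45, 21]
  [-19, 6, -14, 6, -28, -25, -4, 35, -21] -> [-12, 13, -7, 13, -21, -18, 3, 42, -14] -> [-7, 13, -21, -18, 3, 42, -14]
  [28, -13, -16, 50, -50, 25] -> [35, -6, -9, 57, -43, 32] -> [-9, 57, -43, 32]
  [-29, -13, -48] -> [-22, -6, -41] -> [-41]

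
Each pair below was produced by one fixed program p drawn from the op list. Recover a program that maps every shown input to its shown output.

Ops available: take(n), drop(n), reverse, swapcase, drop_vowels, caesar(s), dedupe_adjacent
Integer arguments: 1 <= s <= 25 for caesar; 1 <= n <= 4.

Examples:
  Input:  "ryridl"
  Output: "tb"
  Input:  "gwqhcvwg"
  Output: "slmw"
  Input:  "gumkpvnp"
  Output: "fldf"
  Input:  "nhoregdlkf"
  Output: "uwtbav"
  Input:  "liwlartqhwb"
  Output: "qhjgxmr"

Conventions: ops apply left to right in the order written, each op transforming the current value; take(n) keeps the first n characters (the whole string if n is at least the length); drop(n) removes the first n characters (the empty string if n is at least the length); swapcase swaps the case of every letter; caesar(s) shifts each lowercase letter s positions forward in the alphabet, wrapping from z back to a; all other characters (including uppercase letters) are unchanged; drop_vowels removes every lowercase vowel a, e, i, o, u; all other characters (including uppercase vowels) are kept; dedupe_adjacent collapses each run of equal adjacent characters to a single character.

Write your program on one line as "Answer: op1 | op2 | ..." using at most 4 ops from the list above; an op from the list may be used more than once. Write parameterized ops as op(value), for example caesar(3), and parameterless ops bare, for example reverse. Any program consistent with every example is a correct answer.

caesar(2) | caesar(14) | drop(4)

Check, running the answer program on each example:
  "ryridl" -> "tatkfn" -> "hohytb" -> "tb"
  "gwqhcvwg" -> "iysjexyi" -> "wmgxslmw" -> "slmw"
  "gumkpvnp" -> "iwomrxpr" -> "wkcafldf" -> "fldf"
  "nhoregdlkf" -> "pjqtgifnmh" -> "dxehuwtbav" -> "uwtbav"
  "liwlartqhwb" -> "nkynctvsjyd" -> "bymbqhjgxmr" -> "qhjgxmr"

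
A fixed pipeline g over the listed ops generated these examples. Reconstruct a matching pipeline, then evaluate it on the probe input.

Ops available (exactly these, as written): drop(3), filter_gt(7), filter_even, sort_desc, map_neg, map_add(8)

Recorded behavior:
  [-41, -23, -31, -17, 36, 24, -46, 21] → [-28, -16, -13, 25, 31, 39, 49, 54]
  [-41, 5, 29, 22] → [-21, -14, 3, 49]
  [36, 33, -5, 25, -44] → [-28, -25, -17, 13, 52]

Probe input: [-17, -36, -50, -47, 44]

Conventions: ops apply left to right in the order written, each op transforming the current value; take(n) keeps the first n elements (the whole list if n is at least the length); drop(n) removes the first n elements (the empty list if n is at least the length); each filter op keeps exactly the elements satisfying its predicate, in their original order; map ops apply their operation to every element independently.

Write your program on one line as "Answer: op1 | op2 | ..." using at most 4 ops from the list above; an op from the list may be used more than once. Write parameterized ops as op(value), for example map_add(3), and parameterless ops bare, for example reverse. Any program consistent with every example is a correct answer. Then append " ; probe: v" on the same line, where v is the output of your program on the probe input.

sort_desc | map_neg | map_add(8) ; probe: [-36, 25, 44, 55, 58]

Check, running the answer program on each example:
  [-41, -23, -31, -17, 36, 24, -46, 21] -> [36, 24, 21, -17, -23, -31, -41, -46] -> [-36, -24, -21, 17, 23, 31, 41, 46] -> [-28, -16, -13, 25, 31, 39, 49, 54]
  [-41, 5, 29, 22] -> [29, 22, 5, -41] -> [-29, -22, -5, 41] -> [-21, -14, 3, 49]
  [36, 33, -5, 25, -44] -> [36, 33, 25, -5, -44] -> [-36, -33, -25, 5, 44] -> [-28, -25, -17, 13, 52]
  probe: [-17, -36, -50, -47, 44] -> [44, -17, -36, -47, -50] -> [-44, 17, 36, 47, 50] -> [-36, 25, 44, 55, 58]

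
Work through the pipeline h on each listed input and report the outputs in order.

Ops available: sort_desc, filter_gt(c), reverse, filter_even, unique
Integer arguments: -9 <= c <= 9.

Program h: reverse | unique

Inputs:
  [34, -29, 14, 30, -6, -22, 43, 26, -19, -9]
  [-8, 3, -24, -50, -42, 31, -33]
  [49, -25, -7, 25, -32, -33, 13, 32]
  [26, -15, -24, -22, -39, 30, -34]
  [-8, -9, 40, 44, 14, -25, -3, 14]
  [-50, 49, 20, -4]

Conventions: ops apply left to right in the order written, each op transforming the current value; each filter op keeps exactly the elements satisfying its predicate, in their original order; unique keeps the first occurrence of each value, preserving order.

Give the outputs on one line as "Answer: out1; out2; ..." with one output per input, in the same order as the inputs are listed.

Execution, op by op:
  [34, -29, 14, 30, -6, -22, 43, 26, -19, -9] -> [-9, -19, 26, 43, -22, -6, 30, 14, -29, 34] -> [-9, -19, 26, 43, -22, -6, 30, 14, -29, 34]
  [-8, 3, -24, -50, -42, 31, -33] -> [-33, 31, -42, -50, -24, 3, -8] -> [-33, 31, -42, -50, -24, 3, -8]
  [49, -25, -7, 25, -32, -33, 13, 32] -> [32, 13, -33, -32, 25, -7, -25, 49] -> [32, 13, -33, -32, 25, -7, -25, 49]
  [26, -15, -24, -22, -39, 30, -34] -> [-34, 30, -39, -22, -24, -15, 26] -> [-34, 30, -39, -22, -24, -15, 26]
  [-8, -9, 40, 44, 14, -25, -3, 14] -> [14, -3, -25, 14, 44, 40, -9, -8] -> [14, -3, -25, 44, 40, -9, -8]
  [-50, 49, 20, -4] -> [-4, 20, 49, -50] -> [-4, 20, 49, -50]

[-9, -19, 26, 43, -22, -6, 30, 14, -29, 34]; [-33, 31, -42, -50, -24, 3, -8]; [32, 13, -33, -32, 25, -7, -25, 49]; [-34, 30, -39, -22, -24, -15, 26]; [14, -3, -25, 44, 40, -9, -8]; [-4, 20, 49, -50]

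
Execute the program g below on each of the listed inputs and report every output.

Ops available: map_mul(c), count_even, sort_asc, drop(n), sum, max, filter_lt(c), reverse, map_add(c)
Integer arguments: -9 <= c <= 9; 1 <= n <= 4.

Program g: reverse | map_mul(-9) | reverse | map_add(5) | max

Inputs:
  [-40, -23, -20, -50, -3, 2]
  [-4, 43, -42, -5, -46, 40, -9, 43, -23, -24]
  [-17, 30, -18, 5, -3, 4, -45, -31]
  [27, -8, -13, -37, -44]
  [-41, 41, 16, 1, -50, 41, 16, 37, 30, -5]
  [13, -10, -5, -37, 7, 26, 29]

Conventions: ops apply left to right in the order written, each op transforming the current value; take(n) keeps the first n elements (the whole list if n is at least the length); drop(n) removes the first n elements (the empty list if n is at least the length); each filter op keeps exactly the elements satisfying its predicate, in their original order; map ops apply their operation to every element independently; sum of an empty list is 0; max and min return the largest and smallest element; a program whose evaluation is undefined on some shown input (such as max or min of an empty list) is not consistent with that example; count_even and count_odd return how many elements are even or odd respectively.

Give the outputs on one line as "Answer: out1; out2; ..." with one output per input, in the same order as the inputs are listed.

Execution, op by op:
  [-40, -23, -20, -50, -3, 2] -> [2, -3, -50, -20, -23, -40] -> [-18, 27, 450, 180, 207, 360] -> [360, 207, 180, 450, 27, -18] -> [365, 212, 185, 455, 32, -13] -> 455
  [-4, 43, -42, -5, -46, 40, -9, 43, -23, -24] -> [-24, -23, 43, -9, 40, -46, -5, -42, 43, -4] -> [216, 207, -387, 81, -360, 414, 45, 378, -387, 36] -> [36, -387, 378, 45, 414, -360, 81, -387, 207, 216] -> [41, -382, 383, 50, 419, -355, 86, -382, 212, 221] -> 419
  [-17, 30, -18, 5, -3, 4, -45, -31] -> [-31, -45, 4, -3, 5, -18, 30, -17] -> [279, 405, -36, 27, -45, 162, -270, 153] -> [153, -270, 162, -45, 27, -36, 405, 279] -> [158, -265, 167, -40, 32, -31, 410, 284] -> 410
  [27, -8, -13, -37, -44] -> [-44, -37, -13, -8, 27] -> [396, 333, 117, 72, -243] -> [-243, 72, 117, 333, 396] -> [-238, 77, 122, 338, 401] -> 401
  [-41, 41, 16, 1, -50, 41, 16, 37, 30, -5] -> [-5, 30, 37, 16, 41, -50, 1, 16, 41, -41] -> [45, -270, -333, -144, -369, 450, -9, -144, -369, 369] -> [369, -369, -144, -9, 450, -369, -144, -333, -270, 45] -> [374, -364, -139, -4, 455, -364, -139, -328, -265, 50] -> 455
  [13, -10, -5, -37, 7, 26, 29] -> [29, 26, 7, -37, -5, -10, 13] -> [-261, -234, -63, 333, 45, 90, -117] -> [-117, 90, 45, 333, -63, -234, -261] -> [-112, 95, 50, 338, -58, -229, -256] -> 338

455; 419; 410; 401; 455; 338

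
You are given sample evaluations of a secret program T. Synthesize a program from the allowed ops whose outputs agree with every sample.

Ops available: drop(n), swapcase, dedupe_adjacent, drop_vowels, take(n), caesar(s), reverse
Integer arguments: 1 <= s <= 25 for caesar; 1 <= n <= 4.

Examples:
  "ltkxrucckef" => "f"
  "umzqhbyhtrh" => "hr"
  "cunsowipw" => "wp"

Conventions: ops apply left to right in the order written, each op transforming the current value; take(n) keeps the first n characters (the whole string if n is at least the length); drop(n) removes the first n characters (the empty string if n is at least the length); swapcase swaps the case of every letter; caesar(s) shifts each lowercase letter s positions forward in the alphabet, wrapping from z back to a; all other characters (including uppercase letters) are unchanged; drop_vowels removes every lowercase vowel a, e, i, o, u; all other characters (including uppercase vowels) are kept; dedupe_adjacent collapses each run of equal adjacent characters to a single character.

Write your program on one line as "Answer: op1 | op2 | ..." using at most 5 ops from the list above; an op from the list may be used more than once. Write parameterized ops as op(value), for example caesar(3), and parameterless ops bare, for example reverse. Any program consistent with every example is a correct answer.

dedupe_adjacent | reverse | take(2) | drop_vowels

Check, running the answer program on each example:
  "ltkxrucckef" -> "ltkxruckef" -> "fekcurxktl" -> "fe" -> "f"
  "umzqhbyhtrh" -> "umzqhbyhtrh" -> "hrthybhqzmu" -> "hr" -> "hr"
  "cunsowipw" -> "cunsowipw" -> "wpiwosnuc" -> "wp" -> "wp"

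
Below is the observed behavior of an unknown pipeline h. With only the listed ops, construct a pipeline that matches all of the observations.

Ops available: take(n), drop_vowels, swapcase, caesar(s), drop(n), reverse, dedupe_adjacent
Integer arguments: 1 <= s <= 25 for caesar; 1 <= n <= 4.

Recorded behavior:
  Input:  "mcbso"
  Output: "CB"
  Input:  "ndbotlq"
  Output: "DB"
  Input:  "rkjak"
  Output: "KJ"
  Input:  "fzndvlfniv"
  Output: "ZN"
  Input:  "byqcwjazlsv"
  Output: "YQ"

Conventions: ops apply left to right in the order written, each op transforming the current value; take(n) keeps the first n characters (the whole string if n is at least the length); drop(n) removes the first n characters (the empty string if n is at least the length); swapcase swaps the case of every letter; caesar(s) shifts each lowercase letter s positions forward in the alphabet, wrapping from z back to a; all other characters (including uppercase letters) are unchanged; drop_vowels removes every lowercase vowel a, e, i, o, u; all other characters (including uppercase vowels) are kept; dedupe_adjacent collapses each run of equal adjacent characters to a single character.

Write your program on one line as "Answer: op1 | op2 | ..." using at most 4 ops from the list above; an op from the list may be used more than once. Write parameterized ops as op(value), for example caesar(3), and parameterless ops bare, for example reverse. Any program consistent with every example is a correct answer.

take(3) | drop(1) | swapcase

Check, running the answer program on each example:
  "mcbso" -> "mcb" -> "cb" -> "CB"
  "ndbotlq" -> "ndb" -> "db" -> "DB"
  "rkjak" -> "rkj" -> "kj" -> "KJ"
  "fzndvlfniv" -> "fzn" -> "zn" -> "ZN"
  "byqcwjazlsv" -> "byq" -> "yq" -> "YQ"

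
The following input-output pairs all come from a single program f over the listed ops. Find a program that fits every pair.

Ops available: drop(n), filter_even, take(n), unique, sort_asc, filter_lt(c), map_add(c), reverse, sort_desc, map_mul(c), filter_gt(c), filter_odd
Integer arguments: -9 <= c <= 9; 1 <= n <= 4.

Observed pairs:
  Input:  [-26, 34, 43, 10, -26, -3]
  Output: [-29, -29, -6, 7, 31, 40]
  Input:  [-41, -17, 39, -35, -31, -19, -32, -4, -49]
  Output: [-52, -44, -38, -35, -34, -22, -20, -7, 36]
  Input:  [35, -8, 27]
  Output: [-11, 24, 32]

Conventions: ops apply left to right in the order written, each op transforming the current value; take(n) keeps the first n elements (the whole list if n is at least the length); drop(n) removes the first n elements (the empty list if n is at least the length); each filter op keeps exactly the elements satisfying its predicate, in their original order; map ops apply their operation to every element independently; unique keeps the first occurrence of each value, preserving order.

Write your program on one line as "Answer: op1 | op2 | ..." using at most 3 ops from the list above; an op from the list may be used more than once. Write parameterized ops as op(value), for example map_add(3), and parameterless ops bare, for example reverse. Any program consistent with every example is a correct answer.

map_add(-5) | sort_asc | map_add(2)

Check, running the answer program on each example:
  [-26, 34, 43, 10, -26, -3] -> [-31, 29, 38, 5, -31, -8] -> [-31, -31, -8, 5, 29, 38] -> [-29, -29, -6, 7, 31, 40]
  [-41, -17, 39, -35, -31, -19, -32, -4, -49] -> [-46, -22, 34, -40, -36, -24, -37, -9, -54] -> [-54, -46, -40, -37, -36, -24, -22, -9, 34] -> [-52, -44, -38, -35, -34, -22, -20, -7, 36]
  [35, -8, 27] -> [30, -13, 22] -> [-13, 22, 30] -> [-11, 24, 32]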